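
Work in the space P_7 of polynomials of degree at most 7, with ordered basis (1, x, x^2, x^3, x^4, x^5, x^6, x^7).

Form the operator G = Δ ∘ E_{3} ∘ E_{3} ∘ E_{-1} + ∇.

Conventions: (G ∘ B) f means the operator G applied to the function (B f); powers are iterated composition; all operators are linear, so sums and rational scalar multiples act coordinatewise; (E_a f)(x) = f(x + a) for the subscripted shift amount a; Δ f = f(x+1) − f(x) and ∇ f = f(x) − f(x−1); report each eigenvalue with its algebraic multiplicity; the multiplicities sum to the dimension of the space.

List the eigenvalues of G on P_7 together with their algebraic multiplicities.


image of 1: 0
image of x: 2
image of x^2: 4x + 10
image of x^3: 6x^2 + 30x + 92
image of x^4: 8x^3 + 60x^2 + 368x + 670
image of x^5: 10x^4 + 100x^3 + 920x^2 + 3350x + 4652
image of x^6: 12x^5 + 150x^4 + 1840x^3 + 10050x^2 + 27912x + 31030
image of x^7: 14x^6 + 210x^5 + 3220x^4 + 23450x^3 + 97692x^2 + 217210x + 201812
the matrix is upper triangular; its diagonal is (0, 0, 0, 0, 0, 0, 0, 0)
for a triangular matrix the eigenvalues are the diagonal entries, with algebraic multiplicity their repetition count

λ = 0 (multiplicity 8)


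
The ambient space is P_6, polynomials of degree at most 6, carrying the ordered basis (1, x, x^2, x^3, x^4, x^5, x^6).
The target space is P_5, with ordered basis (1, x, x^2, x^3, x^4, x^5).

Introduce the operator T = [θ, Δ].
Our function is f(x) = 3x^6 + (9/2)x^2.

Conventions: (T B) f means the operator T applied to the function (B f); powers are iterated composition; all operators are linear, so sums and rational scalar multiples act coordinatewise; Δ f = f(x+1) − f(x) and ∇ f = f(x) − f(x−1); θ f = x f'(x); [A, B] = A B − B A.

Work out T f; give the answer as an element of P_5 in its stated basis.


the image equals g(x) = -18x^5 - 90x^4 - 180x^3 - 180x^2 - 99x - 27

Δ f = 18x^5 + 45x^4 + 60x^3 + 45x^2 + 27x + 15/2
θ Δ f = 90x^5 + 180x^4 + 180x^3 + 90x^2 + 27x
θ f = 18x^6 + 9x^2
Δ θ f = 108x^5 + 270x^4 + 360x^3 + 270x^2 + 126x + 27
[θ, Δ] f = -18x^5 - 90x^4 - 180x^3 - 180x^2 - 99x - 27


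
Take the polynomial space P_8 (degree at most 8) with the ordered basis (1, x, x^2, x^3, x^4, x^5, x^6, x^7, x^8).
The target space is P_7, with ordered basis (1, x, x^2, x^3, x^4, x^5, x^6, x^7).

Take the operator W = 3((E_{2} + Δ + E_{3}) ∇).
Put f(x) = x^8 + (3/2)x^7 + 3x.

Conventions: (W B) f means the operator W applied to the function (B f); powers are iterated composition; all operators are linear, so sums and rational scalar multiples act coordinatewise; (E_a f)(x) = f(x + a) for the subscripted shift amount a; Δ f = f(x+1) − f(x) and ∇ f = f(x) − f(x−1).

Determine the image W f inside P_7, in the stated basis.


∇ f = 8x^7 - (35/2)x^6 + (49/2)x^5 - (35/2)x^4 + (7/2)x^3 + (7/2)x^2 - (5/2)x + 7/2
E_{2} ∇ f = 8x^7 + (189/2)x^6 + (973/2)x^5 + (2835/2)x^4 + (5047/2)x^3 + (5481/2)x^2 + (3355/2)x + 897/2
Δ ∇ f = 56x^6 + 63x^5 + 140x^4 + 105x^3 + 56x^2 + 21x + 2
E_{3} ∇ f = 8x^7 + (301/2)x^6 + (2443/2)x^5 + (11095/2)x^4 + (30457/2)x^3 + (50533/2)x^2 + (46909/2)x + 18793/2
(E_{2} + Δ + E_{3}) ∇ f = 16x^7 + 301x^6 + 1771x^5 + 7105x^4 + 17857x^3 + 28063x^2 + 25153x + 9847
(3((E_{2} + Δ + E_{3}) ∇)) f = 48x^7 + 903x^6 + 5313x^5 + 21315x^4 + 53571x^3 + 84189x^2 + 75459x + 29541

the result is g(x) = 48x^7 + 903x^6 + 5313x^5 + 21315x^4 + 53571x^3 + 84189x^2 + 75459x + 29541


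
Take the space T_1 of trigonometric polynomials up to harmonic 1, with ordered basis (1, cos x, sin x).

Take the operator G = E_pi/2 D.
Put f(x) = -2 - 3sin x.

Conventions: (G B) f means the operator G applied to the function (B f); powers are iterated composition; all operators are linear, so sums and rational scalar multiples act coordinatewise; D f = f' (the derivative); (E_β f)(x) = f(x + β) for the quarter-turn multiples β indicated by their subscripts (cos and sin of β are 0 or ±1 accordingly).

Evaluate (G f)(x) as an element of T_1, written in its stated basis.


D f = -3cos x
E_pi/2 D f = 3sin x

g(x) = 3sin x


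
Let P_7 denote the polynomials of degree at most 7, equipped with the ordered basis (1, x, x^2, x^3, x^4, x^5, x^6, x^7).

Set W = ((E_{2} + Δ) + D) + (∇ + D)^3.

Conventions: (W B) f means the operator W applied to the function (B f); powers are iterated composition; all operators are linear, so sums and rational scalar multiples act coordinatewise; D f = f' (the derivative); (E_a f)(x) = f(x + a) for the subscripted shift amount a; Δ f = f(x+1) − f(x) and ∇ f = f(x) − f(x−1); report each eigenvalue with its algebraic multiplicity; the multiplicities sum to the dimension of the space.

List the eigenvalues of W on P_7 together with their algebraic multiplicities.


image of 1: 1
image of x: x + 4
image of x^2: x^2 + 8x + 5
image of x^3: x^3 + 12x^2 + 15x + 57
image of x^4: x^4 + 16x^3 + 30x^2 + 228x - 127
image of x^5: x^5 + 20x^4 + 50x^3 + 570x^2 - 635x + 453
image of x^6: x^6 + 24x^5 + 75x^4 + 1140x^3 - 1905x^2 + 2718x - 1105
image of x^7: x^7 + 28x^6 + 105x^5 + 1995x^4 - 4445x^3 + 9513x^2 - 7735x + 3363
the matrix is upper triangular; its diagonal is (1, 1, 1, 1, 1, 1, 1, 1)
for a triangular matrix the eigenvalues are the diagonal entries, with algebraic multiplicity their repetition count

λ = 1 (multiplicity 8)


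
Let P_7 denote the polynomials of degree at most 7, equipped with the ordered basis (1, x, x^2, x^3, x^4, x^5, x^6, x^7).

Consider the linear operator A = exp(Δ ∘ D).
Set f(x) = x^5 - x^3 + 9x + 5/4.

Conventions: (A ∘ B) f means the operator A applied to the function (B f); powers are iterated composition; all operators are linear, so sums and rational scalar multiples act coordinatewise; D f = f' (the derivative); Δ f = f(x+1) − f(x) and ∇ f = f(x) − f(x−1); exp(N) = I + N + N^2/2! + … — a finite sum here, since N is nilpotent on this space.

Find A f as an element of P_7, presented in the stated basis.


order-1 term: 20x^3 + 30x^2 + 14x + 2
order-2 term: 60x + 60
the series for exp(Δ ∘ D) f terminates at order 2
exp(Δ ∘ D) f = x^5 + 19x^3 + 30x^2 + 83x + 253/4

the image equals g(x) = x^5 + 19x^3 + 30x^2 + 83x + 253/4


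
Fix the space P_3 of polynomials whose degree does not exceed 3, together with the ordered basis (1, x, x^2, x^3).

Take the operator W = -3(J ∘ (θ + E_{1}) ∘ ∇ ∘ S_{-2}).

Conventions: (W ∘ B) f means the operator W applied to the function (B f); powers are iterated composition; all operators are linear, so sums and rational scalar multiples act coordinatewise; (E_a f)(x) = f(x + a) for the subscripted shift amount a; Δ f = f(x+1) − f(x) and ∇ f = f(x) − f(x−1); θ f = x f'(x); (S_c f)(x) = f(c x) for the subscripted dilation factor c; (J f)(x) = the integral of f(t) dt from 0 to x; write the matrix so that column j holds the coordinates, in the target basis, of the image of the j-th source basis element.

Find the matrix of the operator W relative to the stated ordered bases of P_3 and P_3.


image of 1: 0
image of x: 6x
image of x^2: -24x^2 - 12x
image of x^3: 72x^3 + 24x
each image's coordinates form column j of the matrix

the matrix is [[0, 0, 0, 0]; [0, 6, -12, 24]; [0, 0, -24, 0]; [0, 0, 0, 72]] (rows listed top to bottom)


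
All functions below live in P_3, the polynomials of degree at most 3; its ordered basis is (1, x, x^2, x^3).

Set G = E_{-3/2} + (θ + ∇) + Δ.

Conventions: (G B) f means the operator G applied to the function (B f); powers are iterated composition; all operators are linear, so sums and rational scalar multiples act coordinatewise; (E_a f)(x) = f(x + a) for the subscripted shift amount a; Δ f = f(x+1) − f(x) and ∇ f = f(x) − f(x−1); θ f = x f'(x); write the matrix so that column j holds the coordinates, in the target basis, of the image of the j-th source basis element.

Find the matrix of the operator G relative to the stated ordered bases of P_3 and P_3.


the matrix is [[1, 1/2, 9/4, -11/8]; [0, 2, 1, 27/4]; [0, 0, 3, 3/2]; [0, 0, 0, 4]] (rows listed top to bottom)

image of 1: 1
image of x: 2x + 1/2
image of x^2: 3x^2 + x + 9/4
image of x^3: 4x^3 + (3/2)x^2 + (27/4)x - 11/8
each image's coordinates form column j of the matrix


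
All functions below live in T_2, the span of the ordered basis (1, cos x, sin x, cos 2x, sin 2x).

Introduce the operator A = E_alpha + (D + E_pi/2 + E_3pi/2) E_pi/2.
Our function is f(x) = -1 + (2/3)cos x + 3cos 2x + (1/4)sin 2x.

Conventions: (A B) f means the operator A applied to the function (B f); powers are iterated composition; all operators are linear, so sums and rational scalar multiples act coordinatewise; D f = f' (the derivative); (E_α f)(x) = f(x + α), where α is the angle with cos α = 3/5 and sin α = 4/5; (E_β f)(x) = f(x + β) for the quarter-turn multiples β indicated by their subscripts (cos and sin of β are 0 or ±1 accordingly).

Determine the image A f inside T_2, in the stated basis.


g(x) = -3 - (4/15)cos x - (8/15)sin x + (49/10)cos 2x + (71/20)sin 2x

E_alpha f = -1 + (2/5)cos x - (8/15)sin x - (3/5)cos 2x - (59/20)sin 2x
E_pi/2 f = -1 - (2/3)sin x - 3cos 2x - (1/4)sin 2x
D E_pi/2 f = -(2/3)cos x - (1/2)cos 2x + 6sin 2x
E_pi/2 E_pi/2 f = -1 - (2/3)cos x + 3cos 2x + (1/4)sin 2x
E_3pi/2 E_pi/2 f = -1 + (2/3)cos x + 3cos 2x + (1/4)sin 2x
(D + E_pi/2 + E_3pi/2) E_pi/2 f = -2 - (2/3)cos x + (11/2)cos 2x + (13/2)sin 2x
(E_alpha + (D + E_pi/2 + E_3pi/2) E_pi/2) f = -3 - (4/15)cos x - (8/15)sin x + (49/10)cos 2x + (71/20)sin 2x


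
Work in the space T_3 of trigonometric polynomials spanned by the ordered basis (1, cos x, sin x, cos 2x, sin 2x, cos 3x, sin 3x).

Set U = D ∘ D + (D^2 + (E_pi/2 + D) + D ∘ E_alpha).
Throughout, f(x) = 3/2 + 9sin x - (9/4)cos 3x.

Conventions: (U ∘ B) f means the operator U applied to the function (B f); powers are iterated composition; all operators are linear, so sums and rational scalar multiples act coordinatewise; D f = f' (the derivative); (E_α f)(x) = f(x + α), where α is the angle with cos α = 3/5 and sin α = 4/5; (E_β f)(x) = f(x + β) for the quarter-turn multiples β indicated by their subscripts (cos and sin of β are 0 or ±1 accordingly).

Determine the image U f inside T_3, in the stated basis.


D f = 9cos x + (27/4)sin 3x
D D f = -9sin x + (81/4)cos 3x
D f = 9cos x + (27/4)sin 3x
D D f = -9sin x + (81/4)cos 3x
E_pi/2 f = 3/2 + 9cos x - (9/4)sin 3x
D f = 9cos x + (27/4)sin 3x
(E_pi/2 + D) f = 3/2 + 18cos x + (9/2)sin 3x
E_alpha f = 3/2 + (36/5)cos x + (27/5)sin x + (1053/500)cos 3x + (99/125)sin 3x
D E_alpha f = (27/5)cos x - (36/5)sin x + (297/125)cos 3x - (3159/500)sin 3x
(D^2 + (E_pi/2 + D) + D ∘ E_alpha) f = 3/2 + (117/5)cos x - (81/5)sin x + (11313/500)cos 3x - (909/500)sin 3x
(D ∘ D + (D^2 + (E_pi/2 + D) + D ∘ E_alpha)) f = 3/2 + (117/5)cos x - (126/5)sin x + (10719/250)cos 3x - (909/500)sin 3x

the result is g(x) = 3/2 + (117/5)cos x - (126/5)sin x + (10719/250)cos 3x - (909/500)sin 3x


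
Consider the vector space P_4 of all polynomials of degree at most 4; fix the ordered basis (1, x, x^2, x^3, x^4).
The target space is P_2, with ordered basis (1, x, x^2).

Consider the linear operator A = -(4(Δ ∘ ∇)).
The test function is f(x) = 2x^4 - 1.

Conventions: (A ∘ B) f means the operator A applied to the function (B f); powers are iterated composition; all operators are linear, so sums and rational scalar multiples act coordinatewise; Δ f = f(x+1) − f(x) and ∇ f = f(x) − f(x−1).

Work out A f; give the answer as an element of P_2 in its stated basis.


the result is g(x) = -96x^2 - 16

∇ f = 8x^3 - 12x^2 + 8x - 2
Δ ∇ f = 24x^2 + 4
(4(Δ ∘ ∇)) f = 96x^2 + 16
(-(4(Δ ∘ ∇))) f = -96x^2 - 16


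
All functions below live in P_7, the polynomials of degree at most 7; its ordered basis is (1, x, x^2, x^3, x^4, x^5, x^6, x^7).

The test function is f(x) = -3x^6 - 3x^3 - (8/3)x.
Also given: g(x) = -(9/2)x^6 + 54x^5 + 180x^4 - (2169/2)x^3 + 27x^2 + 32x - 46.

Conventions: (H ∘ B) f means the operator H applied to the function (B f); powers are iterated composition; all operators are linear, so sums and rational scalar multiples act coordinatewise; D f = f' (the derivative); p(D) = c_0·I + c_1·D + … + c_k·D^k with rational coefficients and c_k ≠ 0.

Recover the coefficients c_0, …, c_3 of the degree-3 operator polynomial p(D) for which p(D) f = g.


c_0 = 3/2, c_1 = -3, c_2 = -2, c_3 = 3

D^0 f = -3x^6 - 3x^3 - (8/3)x
D^1 f = -18x^5 - 9x^2 - 8/3
D^2 f = -90x^4 - 18x
D^3 f = -360x^3 - 18
matching coefficients of g against c_0 f + c_1 Df + … from the top degree down determines the c_i
solution: c_0 = 3/2, c_1 = -3, c_2 = -2, c_3 = 3


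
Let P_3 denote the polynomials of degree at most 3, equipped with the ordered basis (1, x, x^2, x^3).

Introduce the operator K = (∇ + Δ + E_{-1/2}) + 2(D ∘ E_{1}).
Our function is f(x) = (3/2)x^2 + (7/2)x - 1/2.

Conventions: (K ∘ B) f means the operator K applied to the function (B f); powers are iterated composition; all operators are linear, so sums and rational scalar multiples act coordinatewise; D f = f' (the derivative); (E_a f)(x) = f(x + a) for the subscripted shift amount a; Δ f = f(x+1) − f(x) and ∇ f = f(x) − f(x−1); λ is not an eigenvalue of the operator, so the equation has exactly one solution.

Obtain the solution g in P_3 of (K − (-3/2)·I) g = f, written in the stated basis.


g(x) = (3/5)x^2 - (7/25)x - 207/250

write g with unknown coordinates in the stated basis and equate coefficients in (K − (-3/2)·I) g = f
solving from the highest basis element down gives g = (3/5)x^2 - (7/25)x - 207/250
check: K g = (3/5)x^2 + (98/25)x + 371/500
so K g − (-3/2)·g = (3/2)x^2 + (7/2)x - 1/2 = f ✓


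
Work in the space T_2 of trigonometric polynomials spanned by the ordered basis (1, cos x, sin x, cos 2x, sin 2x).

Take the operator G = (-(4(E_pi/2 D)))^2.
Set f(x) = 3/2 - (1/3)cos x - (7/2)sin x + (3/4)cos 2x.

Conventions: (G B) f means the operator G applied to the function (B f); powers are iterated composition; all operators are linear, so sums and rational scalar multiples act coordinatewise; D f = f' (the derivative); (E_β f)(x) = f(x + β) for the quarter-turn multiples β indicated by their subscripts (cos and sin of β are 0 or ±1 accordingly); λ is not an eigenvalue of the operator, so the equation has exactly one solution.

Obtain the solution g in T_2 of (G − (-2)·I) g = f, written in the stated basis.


write g with unknown coordinates in the stated basis and equate coefficients in (G − (-2)·I) g = f
solving from the highest basis element down gives g = 3/4 - (1/54)cos x - (7/36)sin x - (3/248)cos 2x
check: G g = -(8/27)cos x - (28/9)sin x + (24/31)cos 2x
so G g − (-2)·g = 3/2 - (1/3)cos x - (7/2)sin x + (3/4)cos 2x = f ✓

the result is g(x) = 3/4 - (1/54)cos x - (7/36)sin x - (3/248)cos 2x


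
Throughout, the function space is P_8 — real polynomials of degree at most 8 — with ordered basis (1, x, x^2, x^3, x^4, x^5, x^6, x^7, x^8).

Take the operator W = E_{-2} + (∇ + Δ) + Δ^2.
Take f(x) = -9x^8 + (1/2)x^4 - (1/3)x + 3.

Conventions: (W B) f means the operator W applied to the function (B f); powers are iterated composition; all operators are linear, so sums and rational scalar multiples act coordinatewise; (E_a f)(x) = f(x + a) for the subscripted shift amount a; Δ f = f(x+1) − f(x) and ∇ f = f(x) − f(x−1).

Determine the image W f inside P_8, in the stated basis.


E_{-2} f = -9x^8 + 144x^7 - 1008x^6 + 4032x^5 - (20159/2)x^4 + 16124x^3 - 16116x^2 + (27599/3)x - 6877/3
∇ f = -72x^7 + 252x^6 - 504x^5 + 630x^4 - 502x^3 + 249x^2 - 70x + 49/6
Δ f = -72x^7 - 252x^6 - 504x^5 - 630x^4 - 502x^3 - 249x^2 - 70x - 53/6
(∇ + Δ) f = -144x^7 - 1008x^5 - 1004x^3 - 140x - 2/3
Δ f = -72x^7 - 252x^6 - 504x^5 - 630x^4 - 502x^3 - 249x^2 - 70x - 53/6
Δ Δ f = -504x^6 - 3024x^5 - 8820x^4 - 15120x^3 - 15618x^2 - 9060x - 2279
(E_{-2} + (∇ + Δ) + Δ^2) f = -9x^8 - 1512x^6 - (37799/2)x^4 - 31734x^2 - (1/3)x - 4572

the image equals g(x) = -9x^8 - 1512x^6 - (37799/2)x^4 - 31734x^2 - (1/3)x - 4572


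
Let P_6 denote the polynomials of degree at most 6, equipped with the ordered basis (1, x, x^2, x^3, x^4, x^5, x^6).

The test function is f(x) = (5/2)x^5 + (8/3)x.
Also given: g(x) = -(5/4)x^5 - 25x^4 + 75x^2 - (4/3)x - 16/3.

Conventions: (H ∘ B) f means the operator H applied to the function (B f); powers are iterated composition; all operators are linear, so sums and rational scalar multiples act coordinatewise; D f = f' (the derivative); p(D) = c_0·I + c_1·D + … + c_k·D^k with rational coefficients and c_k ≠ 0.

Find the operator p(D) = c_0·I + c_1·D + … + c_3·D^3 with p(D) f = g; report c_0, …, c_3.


D^0 f = (5/2)x^5 + (8/3)x
D^1 f = (25/2)x^4 + 8/3
D^2 f = 50x^3
D^3 f = 150x^2
matching coefficients of g against c_0 f + c_1 Df + … from the top degree down determines the c_i
solution: c_0 = -1/2, c_1 = -2, c_2 = 0, c_3 = 1/2

c_0 = -1/2, c_1 = -2, c_2 = 0, c_3 = 1/2


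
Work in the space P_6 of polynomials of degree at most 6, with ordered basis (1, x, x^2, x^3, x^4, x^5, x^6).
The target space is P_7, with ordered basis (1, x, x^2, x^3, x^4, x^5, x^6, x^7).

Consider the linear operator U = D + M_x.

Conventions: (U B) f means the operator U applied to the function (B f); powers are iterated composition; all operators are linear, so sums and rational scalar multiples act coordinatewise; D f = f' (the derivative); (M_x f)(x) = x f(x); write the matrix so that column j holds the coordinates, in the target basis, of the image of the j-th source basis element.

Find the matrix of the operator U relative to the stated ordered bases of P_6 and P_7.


image of 1: x
image of x: x^2 + 1
image of x^2: x^3 + 2x
image of x^3: x^4 + 3x^2
image of x^4: x^5 + 4x^3
image of x^5: x^6 + 5x^4
image of x^6: x^7 + 6x^5
each image's coordinates form column j of the matrix

the matrix is [[0, 1, 0, 0, 0, 0, 0]; [1, 0, 2, 0, 0, 0, 0]; [0, 1, 0, 3, 0, 0, 0]; [0, 0, 1, 0, 4, 0, 0]; [0, 0, 0, 1, 0, 5, 0]; [0, 0, 0, 0, 1, 0, 6]; [0, 0, 0, 0, 0, 1, 0]; [0, 0, 0, 0, 0, 0, 1]] (rows listed top to bottom)


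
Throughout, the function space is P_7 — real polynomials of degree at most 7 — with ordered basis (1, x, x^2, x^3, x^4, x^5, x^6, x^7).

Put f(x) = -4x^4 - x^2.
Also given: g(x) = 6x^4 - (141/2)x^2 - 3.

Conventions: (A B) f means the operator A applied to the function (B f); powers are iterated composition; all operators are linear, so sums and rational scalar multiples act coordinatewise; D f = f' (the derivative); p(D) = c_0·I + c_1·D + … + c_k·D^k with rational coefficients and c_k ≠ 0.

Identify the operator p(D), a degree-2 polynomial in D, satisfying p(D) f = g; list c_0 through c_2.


D^0 f = -4x^4 - x^2
D^1 f = -16x^3 - 2x
D^2 f = -48x^2 - 2
matching coefficients of g against c_0 f + c_1 Df + … from the top degree down determines the c_i
solution: c_0 = -3/2, c_1 = 0, c_2 = 3/2

c_0 = -3/2, c_1 = 0, c_2 = 3/2


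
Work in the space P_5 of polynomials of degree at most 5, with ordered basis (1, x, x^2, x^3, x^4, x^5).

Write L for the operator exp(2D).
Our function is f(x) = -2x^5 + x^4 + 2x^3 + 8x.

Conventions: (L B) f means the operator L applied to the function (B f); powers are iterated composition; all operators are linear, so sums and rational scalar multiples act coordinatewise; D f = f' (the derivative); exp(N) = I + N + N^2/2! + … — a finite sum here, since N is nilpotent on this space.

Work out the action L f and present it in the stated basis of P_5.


order-1 term: -20x^4 + 8x^3 + 12x^2 + 16
order-2 term: -80x^3 + 24x^2 + 24x
order-3 term: -160x^2 + 32x + 16
order-4 term: -160x + 16
order-5 term: -64
the series for exp(2D) f terminates at order 5
exp(2D) f = -2x^5 - 19x^4 - 70x^3 - 124x^2 - 96x - 16

the image equals g(x) = -2x^5 - 19x^4 - 70x^3 - 124x^2 - 96x - 16


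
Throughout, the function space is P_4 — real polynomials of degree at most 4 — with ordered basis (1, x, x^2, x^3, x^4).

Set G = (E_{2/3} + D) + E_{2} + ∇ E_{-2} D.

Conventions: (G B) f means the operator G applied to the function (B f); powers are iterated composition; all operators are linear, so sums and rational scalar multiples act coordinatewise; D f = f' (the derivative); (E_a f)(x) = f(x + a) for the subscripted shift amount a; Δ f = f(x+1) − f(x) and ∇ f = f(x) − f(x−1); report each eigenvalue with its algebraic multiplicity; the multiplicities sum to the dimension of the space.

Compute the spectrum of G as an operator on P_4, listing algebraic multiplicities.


image of 1: 2
image of x: 2x + 11/3
image of x^2: 2x^2 + (22/3)x + 58/9
image of x^3: 2x^3 + 11x^2 + (58/3)x - 181/27
image of x^4: 2x^4 + (44/3)x^3 + (116/3)x^2 - (724/27)x + 7468/81
the matrix is upper triangular; its diagonal is (2, 2, 2, 2, 2)
for a triangular matrix the eigenvalues are the diagonal entries, with algebraic multiplicity their repetition count

λ = 2 (multiplicity 5)


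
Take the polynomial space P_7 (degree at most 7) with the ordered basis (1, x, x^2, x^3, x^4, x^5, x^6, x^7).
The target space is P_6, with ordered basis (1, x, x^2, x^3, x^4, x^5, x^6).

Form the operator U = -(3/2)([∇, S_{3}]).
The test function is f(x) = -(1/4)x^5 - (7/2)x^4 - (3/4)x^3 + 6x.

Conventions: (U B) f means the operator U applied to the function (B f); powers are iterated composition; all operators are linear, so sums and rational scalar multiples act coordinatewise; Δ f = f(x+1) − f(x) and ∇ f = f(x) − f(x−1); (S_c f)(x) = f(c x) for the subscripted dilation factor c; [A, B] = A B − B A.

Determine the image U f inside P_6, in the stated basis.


the result is g(x) = (1215/4)x^4 + 324x^3 - (5319/4)x^2 + 1107x - 318

S_{3} f = -(243/4)x^5 - (567/2)x^4 - (81/4)x^3 + 18x
∇ S_{3} f = -(1215/4)x^4 - (1053/2)x^3 + (4131/4)x^2 - (1539/2)x + 441/2
∇ f = -(5/4)x^4 - (23/2)x^3 + (65/4)x^2 - (21/2)x + 17/2
S_{3} ∇ f = -(405/4)x^4 - (621/2)x^3 + (585/4)x^2 - (63/2)x + 17/2
[∇, S_{3}] f = -(405/2)x^4 - 216x^3 + (1773/2)x^2 - 738x + 212
(-(3/2)([∇, S_{3}])) f = (1215/4)x^4 + 324x^3 - (5319/4)x^2 + 1107x - 318


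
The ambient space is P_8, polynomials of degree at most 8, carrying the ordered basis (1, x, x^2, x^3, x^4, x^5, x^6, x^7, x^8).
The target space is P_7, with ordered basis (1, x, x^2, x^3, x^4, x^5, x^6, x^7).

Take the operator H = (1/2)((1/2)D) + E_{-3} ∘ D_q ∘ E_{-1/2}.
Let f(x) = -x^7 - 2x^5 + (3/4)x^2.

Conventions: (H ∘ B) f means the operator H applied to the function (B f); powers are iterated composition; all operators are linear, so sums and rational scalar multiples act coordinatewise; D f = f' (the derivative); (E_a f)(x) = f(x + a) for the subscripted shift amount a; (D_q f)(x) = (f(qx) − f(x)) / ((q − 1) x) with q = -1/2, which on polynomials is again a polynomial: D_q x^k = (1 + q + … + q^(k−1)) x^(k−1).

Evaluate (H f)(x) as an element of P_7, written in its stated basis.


g(x) = -(155/64)x^6 + (921/64)x^5 - (8489/64)x^4 + (40653/64)x^3 - (112881/64)x^2 + (169025/64)x - 106607/64

D f = -7x^6 - 10x^4 + (3/2)x
((1/2)D) f = -(7/2)x^6 - 5x^4 + (3/4)x
((1/2)((1/2)D)) f = -(7/4)x^6 - (5/2)x^4 + (3/8)x
E_{-1/2} f = -x^7 + (7/2)x^6 - (29/4)x^5 + (75/8)x^4 - (115/16)x^3 + (125/32)x^2 - (95/64)x + 33/128
D_q E_{-1/2} f = -(43/64)x^6 + (147/64)x^5 - (319/64)x^4 + (375/64)x^3 - (345/64)x^2 + (125/64)x - 95/64
E_{-3} D_q E_{-1/2} f = -(43/64)x^6 + (921/64)x^5 - (8329/64)x^4 + (40653/64)x^3 - (112881/64)x^2 + (169001/64)x - 106607/64
((1/2)((1/2)D) + E_{-3} ∘ D_q ∘ E_{-1/2}) f = -(155/64)x^6 + (921/64)x^5 - (8489/64)x^4 + (40653/64)x^3 - (112881/64)x^2 + (169025/64)x - 106607/64


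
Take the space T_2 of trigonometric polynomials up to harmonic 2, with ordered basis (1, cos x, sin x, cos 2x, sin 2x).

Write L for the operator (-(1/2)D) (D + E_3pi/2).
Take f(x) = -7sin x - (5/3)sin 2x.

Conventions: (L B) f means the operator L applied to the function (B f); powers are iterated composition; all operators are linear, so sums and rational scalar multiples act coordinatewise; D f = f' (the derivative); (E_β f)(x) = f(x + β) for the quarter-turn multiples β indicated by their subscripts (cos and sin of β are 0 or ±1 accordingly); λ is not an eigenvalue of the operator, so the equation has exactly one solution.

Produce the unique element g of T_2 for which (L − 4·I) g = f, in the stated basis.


write g with unknown coordinates in the stated basis and equate coefficients in (L − 4·I) g = f
solving from the highest basis element down gives g = (7/4)sin x + (1/3)cos 2x + (2/3)sin 2x
check: L g = (4/3)cos 2x + sin 2x
so L g − 4·g = -7sin x - (5/3)sin 2x = f ✓

the image equals g(x) = (7/4)sin x + (1/3)cos 2x + (2/3)sin 2x


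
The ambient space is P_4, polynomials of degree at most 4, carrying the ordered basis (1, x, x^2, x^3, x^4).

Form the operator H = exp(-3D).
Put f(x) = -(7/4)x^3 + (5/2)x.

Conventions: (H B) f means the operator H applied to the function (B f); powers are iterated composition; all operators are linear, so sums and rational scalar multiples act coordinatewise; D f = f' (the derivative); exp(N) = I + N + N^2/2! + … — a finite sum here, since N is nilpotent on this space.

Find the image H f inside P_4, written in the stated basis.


order-1 term: (63/4)x^2 - 15/2
order-2 term: -(189/4)x
order-3 term: 189/4
the series for exp(-3D) f terminates at order 3
exp(-3D) f = -(7/4)x^3 + (63/4)x^2 - (179/4)x + 159/4

g(x) = -(7/4)x^3 + (63/4)x^2 - (179/4)x + 159/4


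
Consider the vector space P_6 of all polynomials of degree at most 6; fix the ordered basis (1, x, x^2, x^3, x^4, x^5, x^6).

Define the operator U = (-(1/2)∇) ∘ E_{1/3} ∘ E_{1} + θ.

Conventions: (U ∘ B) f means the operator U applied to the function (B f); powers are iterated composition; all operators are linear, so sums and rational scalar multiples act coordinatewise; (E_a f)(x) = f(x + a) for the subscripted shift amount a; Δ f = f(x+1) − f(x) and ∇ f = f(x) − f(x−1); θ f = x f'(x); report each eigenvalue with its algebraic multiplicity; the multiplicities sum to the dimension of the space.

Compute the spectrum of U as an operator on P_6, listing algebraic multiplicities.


image of 1: 0
image of x: x - 1/2
image of x^2: 2x^2 - x - 5/6
image of x^3: 3x^3 - (3/2)x^2 - (5/2)x - 7/6
image of x^4: 4x^4 - 2x^3 - 5x^2 - (14/3)x - 85/54
image of x^5: 5x^5 - (5/2)x^4 - (25/3)x^3 - (35/3)x^2 - (425/54)x - 341/162
image of x^6: 6x^6 - 3x^5 - (25/2)x^4 - (70/3)x^3 - (425/18)x^2 - (341/27)x - 455/162
the matrix is upper triangular; its diagonal is (0, 1, 2, 3, 4, 5, 6)
for a triangular matrix the eigenvalues are the diagonal entries, with algebraic multiplicity their repetition count

λ = 0 (multiplicity 1), λ = 1 (multiplicity 1), λ = 2 (multiplicity 1), λ = 3 (multiplicity 1), λ = 4 (multiplicity 1), λ = 5 (multiplicity 1), λ = 6 (multiplicity 1)


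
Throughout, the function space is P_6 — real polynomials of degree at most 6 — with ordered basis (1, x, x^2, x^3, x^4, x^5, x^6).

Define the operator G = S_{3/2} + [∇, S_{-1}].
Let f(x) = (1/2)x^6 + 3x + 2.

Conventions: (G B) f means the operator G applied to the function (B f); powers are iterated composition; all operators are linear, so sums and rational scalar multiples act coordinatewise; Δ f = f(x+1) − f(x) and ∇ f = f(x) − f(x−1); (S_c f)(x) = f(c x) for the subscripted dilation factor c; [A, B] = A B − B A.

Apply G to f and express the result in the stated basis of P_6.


S_{3/2} f = (729/128)x^6 + (9/2)x + 2
S_{-1} f = (1/2)x^6 - 3x + 2
∇ S_{-1} f = 3x^5 - (15/2)x^4 + 10x^3 - (15/2)x^2 + 3x - 7/2
∇ f = 3x^5 - (15/2)x^4 + 10x^3 - (15/2)x^2 + 3x + 5/2
S_{-1} ∇ f = -3x^5 - (15/2)x^4 - 10x^3 - (15/2)x^2 - 3x + 5/2
[∇, S_{-1}] f = 6x^5 + 20x^3 + 6x - 6
(S_{3/2} + [∇, S_{-1}]) f = (729/128)x^6 + 6x^5 + 20x^3 + (21/2)x - 4

the image equals g(x) = (729/128)x^6 + 6x^5 + 20x^3 + (21/2)x - 4


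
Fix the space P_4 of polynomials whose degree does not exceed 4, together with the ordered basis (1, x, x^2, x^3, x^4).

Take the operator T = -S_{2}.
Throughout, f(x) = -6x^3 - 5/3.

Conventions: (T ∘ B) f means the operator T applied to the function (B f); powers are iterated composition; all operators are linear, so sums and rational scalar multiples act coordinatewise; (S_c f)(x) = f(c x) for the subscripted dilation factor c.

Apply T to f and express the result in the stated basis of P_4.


the result is g(x) = 48x^3 + 5/3

S_{2} f = -48x^3 - 5/3
(-S_{2}) f = 48x^3 + 5/3


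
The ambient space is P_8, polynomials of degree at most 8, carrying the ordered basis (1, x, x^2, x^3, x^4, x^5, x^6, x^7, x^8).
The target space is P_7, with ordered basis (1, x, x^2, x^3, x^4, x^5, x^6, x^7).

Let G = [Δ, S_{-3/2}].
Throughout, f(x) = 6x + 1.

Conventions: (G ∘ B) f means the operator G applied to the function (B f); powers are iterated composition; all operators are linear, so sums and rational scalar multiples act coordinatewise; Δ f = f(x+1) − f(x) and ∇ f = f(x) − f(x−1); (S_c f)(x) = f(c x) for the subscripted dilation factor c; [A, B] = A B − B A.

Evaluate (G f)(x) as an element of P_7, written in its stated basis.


S_{-3/2} f = -9x + 1
Δ S_{-3/2} f = -9
Δ f = 6
S_{-3/2} Δ f = 6
[Δ, S_{-3/2}] f = -15

the image equals g(x) = -15


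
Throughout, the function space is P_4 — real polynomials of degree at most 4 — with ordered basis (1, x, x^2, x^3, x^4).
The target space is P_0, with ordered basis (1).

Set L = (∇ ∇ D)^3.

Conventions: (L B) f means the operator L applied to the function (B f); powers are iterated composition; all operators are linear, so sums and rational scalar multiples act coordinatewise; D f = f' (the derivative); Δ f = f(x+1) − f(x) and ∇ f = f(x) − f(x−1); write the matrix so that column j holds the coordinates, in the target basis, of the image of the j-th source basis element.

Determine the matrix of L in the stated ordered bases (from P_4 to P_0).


the matrix is [[0, 0, 0, 0, 0]] (rows listed top to bottom)

image of 1: 0
image of x: 0
image of x^2: 0
image of x^3: 0
image of x^4: 0
each image's coordinates form column j of the matrix


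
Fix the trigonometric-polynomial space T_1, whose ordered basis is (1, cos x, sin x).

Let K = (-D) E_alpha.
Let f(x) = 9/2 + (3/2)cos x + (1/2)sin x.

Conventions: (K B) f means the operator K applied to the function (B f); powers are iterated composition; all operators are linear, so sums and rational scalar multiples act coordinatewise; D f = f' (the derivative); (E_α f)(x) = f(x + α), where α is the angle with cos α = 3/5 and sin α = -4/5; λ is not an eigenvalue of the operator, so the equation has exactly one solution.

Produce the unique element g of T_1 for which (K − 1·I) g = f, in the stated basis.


the image equals g(x) = -9/2 - (2/3)cos x - (1/2)sin x

write g with unknown coordinates in the stated basis and equate coefficients in (K − 1·I) g = f
solving from the highest basis element down gives g = -9/2 - (2/3)cos x - (1/2)sin x
check: K g = (5/6)cos x
so K g − 1·g = 9/2 + (3/2)cos x + (1/2)sin x = f ✓


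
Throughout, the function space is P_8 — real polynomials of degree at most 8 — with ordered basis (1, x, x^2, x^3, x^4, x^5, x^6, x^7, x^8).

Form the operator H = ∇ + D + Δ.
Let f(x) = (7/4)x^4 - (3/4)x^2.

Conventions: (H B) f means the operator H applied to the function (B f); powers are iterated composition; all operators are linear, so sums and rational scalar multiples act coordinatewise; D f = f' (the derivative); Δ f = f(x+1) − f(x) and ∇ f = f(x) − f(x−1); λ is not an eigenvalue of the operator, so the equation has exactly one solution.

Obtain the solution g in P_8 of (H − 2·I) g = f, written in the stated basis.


g(x) = -(7/8)x^4 - (21/4)x^3 - (93/4)x^2 - (293/4)x - 921/8

write g with unknown coordinates in the stated basis and equate coefficients in (H − 2·I) g = f
solving from the highest basis element down gives g = -(7/8)x^4 - (21/4)x^3 - (93/4)x^2 - (293/4)x - 921/8
check: H g = -(21/2)x^3 - (189/4)x^2 - (293/2)x - 921/4
so H g − 2·g = (7/4)x^4 - (3/4)x^2 = f ✓


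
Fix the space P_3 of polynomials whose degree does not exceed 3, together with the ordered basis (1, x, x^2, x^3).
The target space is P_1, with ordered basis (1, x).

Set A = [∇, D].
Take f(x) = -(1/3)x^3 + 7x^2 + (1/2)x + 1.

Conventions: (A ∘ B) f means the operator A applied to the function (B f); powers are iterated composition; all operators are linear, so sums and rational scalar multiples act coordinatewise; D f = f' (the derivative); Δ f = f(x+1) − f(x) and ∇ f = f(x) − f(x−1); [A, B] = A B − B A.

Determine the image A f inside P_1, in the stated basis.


g(x) = 0

D f = -x^2 + 14x + 1/2
∇ D f = -2x + 15
∇ f = -x^2 + 15x - 41/6
D ∇ f = -2x + 15
[∇, D] f = 0


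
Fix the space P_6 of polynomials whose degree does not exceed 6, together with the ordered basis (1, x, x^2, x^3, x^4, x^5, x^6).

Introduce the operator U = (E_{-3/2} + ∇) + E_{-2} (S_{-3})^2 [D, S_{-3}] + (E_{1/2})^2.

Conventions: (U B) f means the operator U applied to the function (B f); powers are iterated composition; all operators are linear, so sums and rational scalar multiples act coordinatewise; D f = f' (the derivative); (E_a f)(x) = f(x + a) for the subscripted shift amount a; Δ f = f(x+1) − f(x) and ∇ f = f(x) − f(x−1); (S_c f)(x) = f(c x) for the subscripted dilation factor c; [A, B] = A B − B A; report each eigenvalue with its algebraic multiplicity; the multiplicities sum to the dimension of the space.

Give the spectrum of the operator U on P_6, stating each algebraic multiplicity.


image of 1: 2
image of x: 2x - 7/2
image of x^2: 2x^2 + 217x - 1719/4
image of x^3: 2x^3 - (17493/2)x^2 + (139995/4)x - 279947/8
image of x^4: 2x^4 + 314930x^3 - (3779109/2)x^2 + (7558261/2)x - 40310703/16
image of x^5: 2x^5 - (21257635/2)x^4 + (170061165/2)x^3 - (1020366775/4)x^2 + (5441956245/16)x - 5441956019/32
image of x^6: 2x^6 + 344373771x^5 - (13774950585/4)x^4 + (27549901385/2)x^3 - (440798421825/16)x^2 + (440798422503/16)x - 705277476135/64
the matrix is upper triangular; its diagonal is (2, 2, 2, 2, 2, 2, 2)
for a triangular matrix the eigenvalues are the diagonal entries, with algebraic multiplicity their repetition count

λ = 2 (multiplicity 7)


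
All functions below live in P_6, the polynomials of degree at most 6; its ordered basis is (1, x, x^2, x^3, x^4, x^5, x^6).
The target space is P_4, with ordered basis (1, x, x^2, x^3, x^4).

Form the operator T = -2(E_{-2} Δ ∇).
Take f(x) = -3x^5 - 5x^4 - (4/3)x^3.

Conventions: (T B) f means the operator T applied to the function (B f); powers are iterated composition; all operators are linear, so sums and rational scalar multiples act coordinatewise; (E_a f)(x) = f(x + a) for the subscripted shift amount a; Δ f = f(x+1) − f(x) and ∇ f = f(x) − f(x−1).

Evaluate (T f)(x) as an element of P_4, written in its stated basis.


the result is g(x) = 120x^3 - 600x^2 + 1036x - 612

∇ f = -15x^4 + 10x^3 - 4x^2 - x + 2/3
Δ ∇ f = -60x^3 - 60x^2 - 38x - 10
E_{-2} Δ ∇ f = -60x^3 + 300x^2 - 518x + 306
(-2(E_{-2} Δ ∇)) f = 120x^3 - 600x^2 + 1036x - 612


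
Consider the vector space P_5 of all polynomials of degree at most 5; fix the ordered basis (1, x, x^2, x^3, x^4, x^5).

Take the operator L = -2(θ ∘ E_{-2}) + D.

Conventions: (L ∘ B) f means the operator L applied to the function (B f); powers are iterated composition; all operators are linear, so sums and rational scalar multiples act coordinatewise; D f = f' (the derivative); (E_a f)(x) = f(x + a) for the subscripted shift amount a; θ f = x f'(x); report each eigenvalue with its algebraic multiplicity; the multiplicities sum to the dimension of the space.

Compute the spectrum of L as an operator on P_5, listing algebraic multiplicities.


λ = -10 (multiplicity 1), λ = -8 (multiplicity 1), λ = -6 (multiplicity 1), λ = -4 (multiplicity 1), λ = -2 (multiplicity 1), λ = 0 (multiplicity 1)

image of 1: 0
image of x: -2x + 1
image of x^2: -4x^2 + 10x
image of x^3: -6x^3 + 27x^2 - 24x
image of x^4: -8x^4 + 52x^3 - 96x^2 + 64x
image of x^5: -10x^5 + 85x^4 - 240x^3 + 320x^2 - 160x
the matrix is upper triangular; its diagonal is (0, -2, -4, -6, -8, -10)
for a triangular matrix the eigenvalues are the diagonal entries, with algebraic multiplicity their repetition count


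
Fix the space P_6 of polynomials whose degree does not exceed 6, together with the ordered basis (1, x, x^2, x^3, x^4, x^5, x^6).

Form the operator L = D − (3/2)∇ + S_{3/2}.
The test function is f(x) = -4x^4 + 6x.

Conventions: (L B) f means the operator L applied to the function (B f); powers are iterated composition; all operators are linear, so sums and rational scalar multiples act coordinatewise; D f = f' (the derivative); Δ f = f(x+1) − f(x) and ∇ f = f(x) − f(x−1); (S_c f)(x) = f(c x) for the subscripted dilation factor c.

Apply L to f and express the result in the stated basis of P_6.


D f = -16x^3 + 6
∇ f = -16x^3 + 24x^2 - 16x + 10
(-(3/2)∇) f = 24x^3 - 36x^2 + 24x - 15
S_{3/2} f = -(81/4)x^4 + 9x
(D − (3/2)∇ + S_{3/2}) f = -(81/4)x^4 + 8x^3 - 36x^2 + 33x - 9

the result is g(x) = -(81/4)x^4 + 8x^3 - 36x^2 + 33x - 9


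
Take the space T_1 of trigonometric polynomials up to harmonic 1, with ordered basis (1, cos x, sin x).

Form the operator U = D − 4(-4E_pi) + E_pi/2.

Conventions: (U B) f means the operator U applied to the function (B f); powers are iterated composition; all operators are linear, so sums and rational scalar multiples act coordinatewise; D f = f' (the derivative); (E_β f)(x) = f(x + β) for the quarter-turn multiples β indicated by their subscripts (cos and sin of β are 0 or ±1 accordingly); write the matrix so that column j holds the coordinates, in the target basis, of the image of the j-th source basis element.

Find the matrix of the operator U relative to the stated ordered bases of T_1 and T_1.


image of 1: 17
image of cos x: -16cos x - 2sin x
image of sin x: 2cos x - 16sin x
each image's coordinates form column j of the matrix

the matrix is [[17, 0, 0]; [0, -16, 2]; [0, -2, -16]] (rows listed top to bottom)


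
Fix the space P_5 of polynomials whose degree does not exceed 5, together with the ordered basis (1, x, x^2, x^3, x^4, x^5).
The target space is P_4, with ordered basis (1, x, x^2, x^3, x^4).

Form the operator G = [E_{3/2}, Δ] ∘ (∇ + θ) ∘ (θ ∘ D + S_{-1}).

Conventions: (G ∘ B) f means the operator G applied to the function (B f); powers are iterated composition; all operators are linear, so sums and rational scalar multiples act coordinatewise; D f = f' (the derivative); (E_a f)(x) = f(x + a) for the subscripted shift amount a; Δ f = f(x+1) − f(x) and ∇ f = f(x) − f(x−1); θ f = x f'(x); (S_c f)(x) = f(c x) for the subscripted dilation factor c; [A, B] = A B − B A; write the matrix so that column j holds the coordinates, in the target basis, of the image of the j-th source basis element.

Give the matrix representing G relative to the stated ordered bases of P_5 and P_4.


image of 1: 0
image of x: 0
image of x^2: 0
image of x^3: 0
image of x^4: 0
image of x^5: 0
each image's coordinates form column j of the matrix

the matrix is [[0, 0, 0, 0, 0, 0]; [0, 0, 0, 0, 0, 0]; [0, 0, 0, 0, 0, 0]; [0, 0, 0, 0, 0, 0]; [0, 0, 0, 0, 0, 0]] (rows listed top to bottom)


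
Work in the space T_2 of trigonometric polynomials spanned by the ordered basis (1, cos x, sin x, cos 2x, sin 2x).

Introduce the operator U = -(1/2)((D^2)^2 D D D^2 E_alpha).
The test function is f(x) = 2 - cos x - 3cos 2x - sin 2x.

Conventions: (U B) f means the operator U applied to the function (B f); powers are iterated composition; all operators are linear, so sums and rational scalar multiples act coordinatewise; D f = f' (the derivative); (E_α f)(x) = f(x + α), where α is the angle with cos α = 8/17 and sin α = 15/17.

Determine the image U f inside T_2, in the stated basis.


E_alpha f = 2 - (8/17)cos x + (15/17)sin x + (243/289)cos 2x + (881/289)sin 2x
D E_alpha f = (15/17)cos x + (8/17)sin x + (1762/289)cos 2x - (486/289)sin 2x
D D E_alpha f = (8/17)cos x - (15/17)sin x - (972/289)cos 2x - (3524/289)sin 2x
D D^2 E_alpha f = -(15/17)cos x - (8/17)sin x - (7048/289)cos 2x + (1944/289)sin 2x
D (D D^2 E_alpha) f = -(8/17)cos x + (15/17)sin x + (3888/289)cos 2x + (14096/289)sin 2x
D D (D D^2 E_alpha) f = (15/17)cos x + (8/17)sin x + (28192/289)cos 2x - (7776/289)sin 2x
D D D (D D^2 E_alpha) f = (8/17)cos x - (15/17)sin x - (15552/289)cos 2x - (56384/289)sin 2x
D D^2 D (D D^2 E_alpha) f = -(15/17)cos x - (8/17)sin x - (112768/289)cos 2x + (31104/289)sin 2x
D D D^2 D (D D^2 E_alpha) f = -(8/17)cos x + (15/17)sin x + (62208/289)cos 2x + (225536/289)sin 2x
(-(1/2)((D^2)^2 D D D^2 E_alpha)) f = (4/17)cos x - (15/34)sin x - (31104/289)cos 2x - (112768/289)sin 2x

the image equals g(x) = (4/17)cos x - (15/34)sin x - (31104/289)cos 2x - (112768/289)sin 2x
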